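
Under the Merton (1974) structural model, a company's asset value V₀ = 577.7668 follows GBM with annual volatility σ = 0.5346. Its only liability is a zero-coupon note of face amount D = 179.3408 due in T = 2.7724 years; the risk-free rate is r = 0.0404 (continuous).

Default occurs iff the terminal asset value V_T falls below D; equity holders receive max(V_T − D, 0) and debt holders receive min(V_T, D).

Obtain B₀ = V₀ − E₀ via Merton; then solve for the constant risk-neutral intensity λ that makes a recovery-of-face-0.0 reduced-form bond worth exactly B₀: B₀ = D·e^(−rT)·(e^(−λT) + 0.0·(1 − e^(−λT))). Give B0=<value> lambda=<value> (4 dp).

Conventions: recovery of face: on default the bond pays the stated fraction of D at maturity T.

B0=151.8679 lambda=0.0196

With assets at 577.7668 and a single debt payment of 179.3408 at 2.7724 years:
d₁ = [ln(V₀/D) + (r + σ²/2)T] / (σ√T)
   = [ln(577.7668/179.3408) + (0.0404 + 0.5·0.5346²)·2.7724] / (0.5346·√2.7724)
   = [1.169882 + 0.508177] / 0.890137 = 1.885170
d₂ = d₁ − σ√T = 1.885170 − 0.890137 = 0.995033
N(d₁) = 0.970297,  N(d₂) = 0.840140,  e^(−rT) = 0.894040
E₀ = V₀·N(d₁) − D·e^(−rT)·N(d₂)
   = 577.7668·0.970297 − 179.3408·0.894040·0.840140 = 425.898943
B₀ = V₀ − E₀ = 577.7668 − 425.898943 = 151.867857
e^(−λT) = (B₀·e^(rT)/D − 0)/(1 − 0) = (151.8679·1.118518/179.3408 − 0)/1 = 0.94717455
λ = −ln(0.94717455)/2.7724 = 0.019576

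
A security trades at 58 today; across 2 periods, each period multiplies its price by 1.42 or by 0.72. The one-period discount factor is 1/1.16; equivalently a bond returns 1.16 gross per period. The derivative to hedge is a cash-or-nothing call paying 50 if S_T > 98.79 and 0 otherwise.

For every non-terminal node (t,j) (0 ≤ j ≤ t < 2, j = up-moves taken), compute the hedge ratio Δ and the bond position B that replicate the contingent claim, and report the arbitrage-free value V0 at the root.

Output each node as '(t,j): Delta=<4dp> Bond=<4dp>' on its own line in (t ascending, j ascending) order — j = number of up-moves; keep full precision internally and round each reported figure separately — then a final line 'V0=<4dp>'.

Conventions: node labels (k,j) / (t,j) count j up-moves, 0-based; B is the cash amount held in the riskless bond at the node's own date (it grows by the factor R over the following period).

(0,0): Delta=0.6673 Bond=-24.0239
(1,0): Delta=0.0000 Bond=0.0000
(1,1): Delta=0.8673 Bond=-44.3350
V0=14.6813

Under the risk-neutral measure, an up-move has probability p* = (R−d)/(u−d) = 0.6286 and values discount at R = 1.16.
At maturity the claim pays: V(2,0)=0.0000, V(2,1)=0.0000, V(2,2)=50.0000
  t=1,j=0: stock 41.7600 → up 59.2992 (V=0.0000), down 30.0672 (V=0.0000). Price 0.0000; hedge Δ=0.0000, bond B=0.0000.
  t=1,j=1: stock 82.3600 → up 116.9512 (V=50.0000), down 59.2992 (V=0.0000). Price 27.0936; hedge Δ=0.8673, bond B=-44.3350.
  t=0,j=0: stock 58.0000 → up 82.3600 (V=27.0936), down 41.7600 (V=0.0000). Price 14.6813; hedge Δ=0.6673, bond B=-24.0239.
Verification: the root portfolio costs Δ(0,0)·S0 + B(0,0) = 14.6813, matching V0.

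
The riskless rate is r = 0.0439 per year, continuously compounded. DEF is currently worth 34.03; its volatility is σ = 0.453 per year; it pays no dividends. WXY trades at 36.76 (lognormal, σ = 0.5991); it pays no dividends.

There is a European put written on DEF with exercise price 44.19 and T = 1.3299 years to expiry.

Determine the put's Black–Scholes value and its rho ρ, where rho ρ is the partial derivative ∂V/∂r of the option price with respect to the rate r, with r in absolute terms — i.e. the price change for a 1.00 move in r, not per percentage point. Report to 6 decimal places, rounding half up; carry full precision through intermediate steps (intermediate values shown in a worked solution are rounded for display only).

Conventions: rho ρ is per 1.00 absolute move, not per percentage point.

price = 12.193363
ρ = -41.133547

σ√T = 0.453·√1.3299 = 0.522405
d₁ = (ln(S/K) + (r+σ²/2)T) / (σ√T) = (ln(34.03/44.19) + (0.0439+0.453²/2)·1.3299) / 0.522405 = (-0.261256 + 0.194836) / 0.522405 = -0.127142
d₂ = d₁ − σ√T = -0.127142 − 0.522405 = -0.649547
e^{−rT} = 0.943289
N(−d₁) = 0.550586,  N(−d₂) = 0.742008
Put price V = K·e^{−rT}·N(−d₂) − S·N(−d₁) = 30.929805 − 18.736442 = 12.193363
ρ = −K·T·e^{−rT}·N(−d₂) = -41.133547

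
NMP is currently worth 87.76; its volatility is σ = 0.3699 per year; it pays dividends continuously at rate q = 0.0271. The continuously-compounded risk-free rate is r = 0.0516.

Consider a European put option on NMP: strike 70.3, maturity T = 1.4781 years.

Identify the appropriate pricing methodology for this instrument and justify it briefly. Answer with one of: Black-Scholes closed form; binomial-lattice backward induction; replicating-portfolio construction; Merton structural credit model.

framework: Black-Scholes closed form

Key observation: the strike-70.3 put on NMP is European-exercise on a continuously-modelled lognormal underlying, so its value is a single closed-form evaluation.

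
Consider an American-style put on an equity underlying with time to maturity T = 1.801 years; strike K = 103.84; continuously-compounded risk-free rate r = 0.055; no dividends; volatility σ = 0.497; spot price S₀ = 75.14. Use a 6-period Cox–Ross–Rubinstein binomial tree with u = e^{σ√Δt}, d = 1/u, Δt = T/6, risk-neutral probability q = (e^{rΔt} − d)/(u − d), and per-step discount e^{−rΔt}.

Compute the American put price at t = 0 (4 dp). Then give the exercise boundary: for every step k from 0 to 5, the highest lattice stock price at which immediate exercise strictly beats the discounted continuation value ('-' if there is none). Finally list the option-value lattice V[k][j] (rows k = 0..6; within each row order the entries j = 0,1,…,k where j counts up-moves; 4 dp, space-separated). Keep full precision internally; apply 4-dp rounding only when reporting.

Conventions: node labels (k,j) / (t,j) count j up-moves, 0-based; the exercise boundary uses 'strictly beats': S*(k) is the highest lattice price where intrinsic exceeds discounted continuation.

price = 35.7655
boundary = - - 43.5873 57.2289 43.5873 57.2289
tree:
35.7655
47.2717 23.6825
60.2527 33.8891 12.6748
70.6426 46.6111 20.3258 4.2405
78.5558 60.2527 31.5446 8.0212 0.0000
84.5828 70.6426 46.6111 15.1726 0.0000 0.0000
89.1731 78.5558 60.2527 28.7000 0.0000 0.0000 0.0000

params: Δt=0.30017 u=1.31297 d=0.76163 q=0.46254 e^(-rΔt)=0.98363
t_6 payoffs: 89.1731 78.5558 60.2527 28.7000 0.0000 0.0000 0.0000
t_5: node(5,0) S=19.2572 payoff=84.5828 vs cont=82.8826 → 84.5828 [stop]  node(5,1) S=33.1974 payoff=70.6426 vs cont=68.9424 → 70.6426 [stop]  node(5,2) S=57.2289 payoff=46.6111 vs cont=44.9108 → 46.6111 [stop]  node(5,3) S=98.6568 payoff=5.1832 vs cont=15.1726 → 15.1726 [wait]  node(5,4) S=170.0741 payoff=0.0000 vs cont=0.0000 → 0.0000 [wait]  node(5,5) S=293.1902 payoff=0.0000 vs cont=0.0000 → 0.0000 [wait]  ⇒ S*(5)=57.2289
t_4: node(4,0) S=25.2842 payoff=78.5558 vs cont=76.8556 → 78.5558 [stop]  node(4,1) S=43.5873 payoff=60.2527 vs cont=58.5525 → 60.2527 [stop]  node(4,2) S=75.1400 payoff=28.7000 vs cont=31.5446 → 31.5446 [wait]  node(4,3) S=129.5336 payoff=0.0000 vs cont=8.0212 → 8.0212 [wait]  node(4,4) S=223.3026 payoff=0.0000 vs cont=0.0000 → 0.0000 [wait]  ⇒ S*(4)=43.5873
t_3: node(3,0) S=33.1974 payoff=70.6426 vs cont=68.9424 → 70.6426 [stop]  node(3,1) S=57.2289 payoff=46.6111 vs cont=46.2050 → 46.6111 [stop]  node(3,2) S=98.6568 payoff=5.1832 vs cont=20.3258 → 20.3258 [wait]  node(3,3) S=170.0741 payoff=0.0000 vs cont=4.2405 → 4.2405 [wait]  ⇒ S*(3)=57.2289
t_2: node(2,0) S=43.5873 payoff=60.2527 vs cont=58.5525 → 60.2527 [stop]  node(2,1) S=75.1400 payoff=28.7000 vs cont=33.8891 → 33.8891 [wait]  node(2,2) S=129.5336 payoff=0.0000 vs cont=12.6748 → 12.6748 [wait]  ⇒ S*(2)=43.5873
t_1: node(1,0) S=57.2289 payoff=46.6111 vs cont=47.2717 → 47.2717 [wait]  node(1,1) S=98.6568 payoff=5.1832 vs cont=23.6825 → 23.6825 [wait]  ⇒ S*(1)=-
t_0: node(0,0) S=75.1400 payoff=28.7000 vs cont=35.7655 → 35.7655 [wait]  ⇒ S*(0)=-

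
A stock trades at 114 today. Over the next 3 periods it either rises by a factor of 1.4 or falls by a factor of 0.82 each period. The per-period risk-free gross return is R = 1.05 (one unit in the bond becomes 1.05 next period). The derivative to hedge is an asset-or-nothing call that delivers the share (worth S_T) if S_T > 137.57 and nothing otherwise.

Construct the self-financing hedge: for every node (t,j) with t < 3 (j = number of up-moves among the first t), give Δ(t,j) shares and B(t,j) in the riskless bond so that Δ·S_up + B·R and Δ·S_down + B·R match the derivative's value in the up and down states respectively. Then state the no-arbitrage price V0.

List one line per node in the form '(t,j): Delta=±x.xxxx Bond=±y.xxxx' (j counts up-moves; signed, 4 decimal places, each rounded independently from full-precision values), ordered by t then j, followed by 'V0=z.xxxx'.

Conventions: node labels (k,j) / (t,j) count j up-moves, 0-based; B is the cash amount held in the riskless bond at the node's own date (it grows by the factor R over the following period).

(0,0): Delta=1.4825 Bond=-107.0934
(1,0): Delta=1.2763 Bond=-93.1712
(1,1): Delta=1.6663 Bond=-141.7823
(2,0): Delta=0.0000 Bond=0.0000
(2,1): Delta=2.4138 Bond=-246.7012
(2,2): Delta=1.0000 Bond=0.0000
V0=61.9084

Since d<R<u, set p* = (R−d)/(u−d) = 0.3966; price each node as the discounted p*-expectation of its children.
Payoffs at expiry: V(3,0)=0.0000, V(3,1)=0.0000, V(3,2)=183.2208, V(3,3)=312.8160
Node (2,0) S=76.6536: V=(p*·0.0000+(1−p*)·0.0000)/1.05=0.0000; Δ=(0.0000−0.0000)/(107.3150−62.8560)=0.0000; B=V−Δ·S=0.0000
Node (2,1) S=130.8720: V=(p*·183.2208+(1−p*)·0.0000)/1.05=69.1967; Δ=(183.2208−0.0000)/(183.2208−107.3150)=2.4138; B=V−Δ·S=-246.7012
Node (2,2) S=223.4400: V=(p*·312.8160+(1−p*)·183.2208)/1.05=223.4400; Δ=(312.8160−183.2208)/(312.8160−183.2208)=1.0000; B=V−Δ·S=0.0000
Node (1,0) S=93.4800: V=(p*·69.1967+(1−p*)·0.0000)/1.05=26.1334; Δ=(69.1967−0.0000)/(130.8720−76.6536)=1.2763; B=V−Δ·S=-93.1712
Node (1,1) S=159.6000: V=(p*·223.4400+(1−p*)·69.1967)/1.05=124.1544; Δ=(223.4400−69.1967)/(223.4400−130.8720)=1.6663; B=V−Δ·S=-141.7823
Node (0,0) S=114.0000: V=(p*·124.1544+(1−p*)·26.1334)/1.05=61.9084; Δ=(124.1544−26.1334)/(159.6000−93.4800)=1.4825; B=V−Δ·S=-107.0934
Check: Δ(0,0)·S0 + B(0,0) = 61.9084 = V0.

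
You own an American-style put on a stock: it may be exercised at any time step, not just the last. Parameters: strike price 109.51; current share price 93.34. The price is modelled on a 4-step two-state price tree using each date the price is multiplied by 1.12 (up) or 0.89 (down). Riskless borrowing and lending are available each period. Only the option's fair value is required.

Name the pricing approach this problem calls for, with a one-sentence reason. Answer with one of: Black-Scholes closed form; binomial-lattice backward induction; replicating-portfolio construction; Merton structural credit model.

Key observation: the put (strike 109.51 on spot 93.34) is American-style on a 4-step discrete price model, so the early-exercise decision at every node requires stepwise backward valuation — a closed form cannot price the exercise right.

framework: binomial-lattice backward induction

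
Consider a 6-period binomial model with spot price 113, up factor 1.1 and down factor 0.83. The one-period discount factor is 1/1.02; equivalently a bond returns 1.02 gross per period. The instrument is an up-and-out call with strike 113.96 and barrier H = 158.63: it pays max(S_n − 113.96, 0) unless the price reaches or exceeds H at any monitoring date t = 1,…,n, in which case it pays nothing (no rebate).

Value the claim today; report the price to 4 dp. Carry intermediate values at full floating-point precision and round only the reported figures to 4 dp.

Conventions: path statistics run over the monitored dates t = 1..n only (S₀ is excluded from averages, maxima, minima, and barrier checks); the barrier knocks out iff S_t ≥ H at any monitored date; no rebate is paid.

Risk-neutral up-probability p* = (R−d)/(u−d) = (1.02−0.83)/(1.1−0.83) = 0.7037; the claim prices as the p*-weighted sum of path payoffs discounted by R^6.
Enumerate all 2^6 = 64 price paths (U = up ×1.1, D = down ×0.83); each path with k up-moves has probability p*^k·(1−p*)^(6−k).
DDDDDD: M=93.7900, payoff=0.0000, prob=0.000677
UDDDDD: M=124.3000, payoff=0.0000, prob=0.001607
DUDDDD: M=103.1690, payoff=0.0000, prob=0.001607
UUDDDD: M=136.7300, payoff=0.0000, prob=0.003817
DDUDDD: M=93.7900, payoff=0.0000, prob=0.001607
UDUDDD: M=124.3000, payoff=0.0000, prob=0.003817
DUUDDD: M=113.4859, payoff=0.0000, prob=0.003817
UUUDDD: M=150.4030, payoff=0.0000, prob=0.009065
DDDUDD: M=93.7900, payoff=0.0000, prob=0.001607
UDDUDD: M=124.3000, payoff=0.0000, prob=0.003817
DUDUDD: M=103.1690, payoff=0.0000, prob=0.003817
UUDUDD: M=136.7300, payoff=0.0000, prob=0.009065
DDUUDD: M=94.1933, payoff=0.0000, prob=0.003817
UDUUDD: M=124.8345, payoff=0.0000, prob=0.009065
DUUUDD: M=124.8345, payoff=0.0000, prob=0.009065
UUUUDD: M=165.4433, payoff=0.0000, prob=0.021528
DDDDUD: M=93.7900, payoff=0.0000, prob=0.001607
UDDDUD: M=124.3000, payoff=0.0000, prob=0.003817
DUDDUD: M=103.1690, payoff=0.0000, prob=0.003817
UUDDUD: M=136.7300, payoff=0.0000, prob=0.009065
DDUDUD: M=93.7900, payoff=0.0000, prob=0.003817
UDUDUD: M=124.3000, payoff=0.0000, prob=0.009065
DUUDUD: M=113.4859, payoff=0.0000, prob=0.009065
UUUDUD: M=150.4030, payoff=0.0139, prob=0.021528
DDDUUD: M=93.7900, payoff=0.0000, prob=0.003817
UDDUUD: M=124.3000, payoff=0.0000, prob=0.009065
DUDUUD: M=103.6126, payoff=0.0000, prob=0.009065
UUDUUD: M=137.3179, payoff=0.0139, prob=0.021528
DDUUUD: M=103.6126, payoff=0.0000, prob=0.009065
UDUUUD: M=137.3179, payoff=0.0139, prob=0.021528
DUUUUD: M=137.3179, payoff=0.0139, prob=0.021528
UUUUUD: M=181.9876, payoff=0.0000, prob=0.051130
DDDDDU: M=93.7900, payoff=0.0000, prob=0.001607
UDDDDU: M=124.3000, payoff=0.0000, prob=0.003817
DUDDDU: M=103.1690, payoff=0.0000, prob=0.003817
UUDDDU: M=136.7300, payoff=0.0000, prob=0.009065
DDUDDU: M=93.7900, payoff=0.0000, prob=0.003817
UDUDDU: M=124.3000, payoff=0.0000, prob=0.009065
DUUDDU: M=113.4859, payoff=0.0000, prob=0.009065
UUUDDU: M=150.4030, payoff=0.0139, prob=0.021528
DDDUDU: M=93.7900, payoff=0.0000, prob=0.003817
UDDUDU: M=124.3000, payoff=0.0000, prob=0.009065
DUDUDU: M=103.1690, payoff=0.0000, prob=0.009065
UUDUDU: M=136.7300, payoff=0.0139, prob=0.021528
DDUUDU: M=94.1933, payoff=0.0000, prob=0.009065
UDUUDU: M=124.8345, payoff=0.0139, prob=0.021528
DUUUDU: M=124.8345, payoff=0.0139, prob=0.021528
UUUUDU: M=165.4433, payoff=0.0000, prob=0.051130
DDDDUU: M=93.7900, payoff=0.0000, prob=0.003817
UDDDUU: M=124.3000, payoff=0.0000, prob=0.009065
DUDDUU: M=103.1690, payoff=0.0000, prob=0.009065
UUDDUU: M=136.7300, payoff=0.0139, prob=0.021528
DDUDUU: M=93.7900, payoff=0.0000, prob=0.009065
UDUDUU: M=124.3000, payoff=0.0139, prob=0.021528
DUUDUU: M=113.9739, payoff=0.0139, prob=0.021528
UUUDUU: M=151.0497, payoff=37.0897, prob=0.051130
DDDUUU: M=93.7900, payoff=0.0000, prob=0.009065
UDDUUU: M=124.3000, payoff=0.0139, prob=0.021528
DUDUUU: M=113.9739, payoff=0.0139, prob=0.021528
UUDUUU: M=151.0497, payoff=37.0897, prob=0.051130
DDUUUU: M=113.9739, payoff=0.0139, prob=0.021528
UDUUUU: M=151.0497, payoff=37.0897, prob=0.051130
DUUUUU: M=151.0497, payoff=37.0897, prob=0.051130
UUUUUU: M=200.1864, payoff=0.0000, prob=0.121434
Price = Σ prob·payoff / R^6 = 7.589772 / 1.126162 = 6.7395

price = 6.7395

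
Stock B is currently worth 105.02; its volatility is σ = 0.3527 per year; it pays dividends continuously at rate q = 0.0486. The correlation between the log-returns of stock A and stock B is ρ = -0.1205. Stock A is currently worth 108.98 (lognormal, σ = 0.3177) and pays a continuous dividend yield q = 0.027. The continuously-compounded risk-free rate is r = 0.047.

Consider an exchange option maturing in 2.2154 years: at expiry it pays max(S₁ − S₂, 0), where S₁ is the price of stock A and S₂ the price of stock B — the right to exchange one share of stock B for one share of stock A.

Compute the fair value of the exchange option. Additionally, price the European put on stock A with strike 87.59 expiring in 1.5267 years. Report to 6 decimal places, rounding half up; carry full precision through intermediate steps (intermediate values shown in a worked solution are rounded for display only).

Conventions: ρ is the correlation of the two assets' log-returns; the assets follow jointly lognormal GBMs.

exchange price = 33.055761
price(stock A put K=87.59) = 5.718325

σ_eff = √(σ₁² + σ₂² − 2ρσ₁σ₂) = √(0.3177² + 0.3527² − 2·-0.1205·0.3177·0.3527) = 0.502330
d₁ = (ln(S₁/S₂) + (q₂ − q₁ + σ_eff²/2)T) / (σ_eff√T) = (ln(108.98/105.02) + (0.0486 − 0.027 + 0.126168)·2.2154) / 0.747679 = 0.487346
d₂ = d₁ − σ_eff√T = 0.487346 − 0.747679 = -0.260333
N(d₁) = 0.686993,  N(d₂) = 0.397303
V = S₁·e^{−q₁T}·N(d₁) − S₂·e^{−q₂T}·N(d₂) = 70.521515 − 37.465754 = 33.055761
[vanilla: stock A put K=87.59]
σ√T = 0.3177·√1.5267 = 0.392549
d₁ = (ln(S/K) + (r−q+σ²/2)T) / (σ√T) = (ln(108.98/87.59) + (0.047−0.027+0.3177²/2)·1.5267) / 0.392549 = (0.218498 + 0.107581) / 0.392549 = 0.830670
d₂ = d₁ − σ√T = 0.830670 − 0.392549 = 0.438121
e^{−rT} = 0.930759
e^{−qT} = 0.959617
N(−d₁) = 0.203080,  N(−d₂) = 0.330649
price = K·e^{−rT}·N(−d₂) − S·e^{−qT}·N(−d₁) = 26.956237 − 21.237911 = 5.718325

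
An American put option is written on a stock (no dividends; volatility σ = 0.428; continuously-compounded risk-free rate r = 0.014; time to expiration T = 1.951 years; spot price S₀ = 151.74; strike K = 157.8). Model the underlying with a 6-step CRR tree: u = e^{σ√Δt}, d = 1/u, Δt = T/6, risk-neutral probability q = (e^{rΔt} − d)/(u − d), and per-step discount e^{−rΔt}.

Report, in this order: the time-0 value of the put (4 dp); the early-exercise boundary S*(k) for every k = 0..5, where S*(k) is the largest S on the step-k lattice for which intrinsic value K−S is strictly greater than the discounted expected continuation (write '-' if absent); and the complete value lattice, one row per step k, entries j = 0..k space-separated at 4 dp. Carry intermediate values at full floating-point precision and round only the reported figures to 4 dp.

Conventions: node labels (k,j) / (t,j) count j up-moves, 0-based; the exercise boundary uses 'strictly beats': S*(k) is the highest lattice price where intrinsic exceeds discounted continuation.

Δt=0.32517  u=1.27642  d=0.78344  q=0.44854  discount=0.99546
step 6 (expiry): payoffs max(K−S,0) = 122.7138 100.6358 64.6652 6.0600 0.0000 0.0000 0.0000
step 5: (k=5,j=0): S=44.7848, K−S=113.0152, hold=112.2985 ⇒ V=113.0152 exercise | (k=5,j=1): S=72.9656, K−S=84.8344, hold=84.1177 ⇒ V=84.8344 exercise | (k=5,j=2): S=118.8793, K−S=38.9207, hold=38.2040 ⇒ V=38.9207 exercise | (k=5,j=3): S=193.6841, K−S=0.0000, hold=3.3267 ⇒ V=3.3267 continue | (k=5,j=4): S=315.5600, K−S=0.0000, hold=0.0000 ⇒ V=0.0000 continue | (k=5,j=5): S=514.1263, K−S=0.0000, hold=0.0000 ⇒ V=0.0000 continue  boundary S*=118.8793
step 4: (k=4,j=0): S=57.1642, K−S=100.6358, hold=99.9191 ⇒ V=100.6358 exercise | (k=4,j=1): S=93.1348, K−S=64.6652, hold=63.9484 ⇒ V=64.6652 exercise | (k=4,j=2): S=151.7400, K−S=6.0600, hold=22.8511 ⇒ V=22.8511 continue | (k=4,j=3): S=247.2225, K−S=0.0000, hold=1.8262 ⇒ V=1.8262 continue | (k=4,j=4): S=402.7874, K−S=0.0000, hold=0.0000 ⇒ V=0.0000 continue  boundary S*=93.1348
step 3: (k=3,j=0): S=72.9656, K−S=84.8344, hold=84.1177 ⇒ V=84.8344 exercise | (k=3,j=1): S=118.8793, K−S=38.9207, hold=45.7013 ⇒ V=45.7013 continue | (k=3,j=2): S=193.6841, K−S=0.0000, hold=13.3596 ⇒ V=13.3596 continue | (k=3,j=3): S=315.5600, K−S=0.0000, hold=1.0025 ⇒ V=1.0025 continue  boundary S*=72.9656
step 2: (k=2,j=0): S=93.1348, K−S=64.6652, hold=66.9760 ⇒ V=66.9760 continue | (k=2,j=1): S=151.7400, K−S=6.0600, hold=31.0530 ⇒ V=31.0530 continue | (k=2,j=2): S=247.2225, K−S=0.0000, hold=7.7814 ⇒ V=7.7814 continue  boundary S*=-
step 1: (k=1,j=0): S=118.8793, K−S=38.9207, hold=50.6320 ⇒ V=50.6320 continue | (k=1,j=1): S=193.6841, K−S=0.0000, hold=20.5211 ⇒ V=20.5211 continue  boundary S*=-
step 0: (k=0,j=0): S=151.7400, K−S=6.0600, hold=36.9574 ⇒ V=36.9574 continue  boundary S*=-

price = 36.9574
boundary = - - - 72.9656 93.1348 118.8793
tree:
36.9574
50.6320 20.5211
66.9760 31.0530 7.7814
84.8344 45.7013 13.3596 1.0025
100.6358 64.6652 22.8511 1.8262 0.0000
113.0152 84.8344 38.9207 3.3267 0.0000 0.0000
122.7138 100.6358 64.6652 6.0600 0.0000 0.0000 0.0000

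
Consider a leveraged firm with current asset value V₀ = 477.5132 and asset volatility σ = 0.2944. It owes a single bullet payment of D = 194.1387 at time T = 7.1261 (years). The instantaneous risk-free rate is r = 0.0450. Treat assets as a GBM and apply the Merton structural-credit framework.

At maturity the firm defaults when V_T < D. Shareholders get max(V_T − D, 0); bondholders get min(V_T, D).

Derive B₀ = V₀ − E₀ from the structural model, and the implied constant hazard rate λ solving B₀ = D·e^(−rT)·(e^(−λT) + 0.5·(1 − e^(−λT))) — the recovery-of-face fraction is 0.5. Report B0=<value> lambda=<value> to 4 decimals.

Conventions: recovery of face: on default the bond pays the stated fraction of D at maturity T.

B0=135.8830 lambda=0.0103

With assets at 477.5132 and a single debt payment of 194.1387 at 7.1261 years:
d₁ = [ln(V₀/D) + (r + σ²/2)T] / (σ√T)
   = [ln(477.5132/194.1387) + (0.0450 + 0.5·0.2944²)·7.1261] / (0.2944·√7.1261)
   = [0.900019 + 0.629489] / 0.785894 = 1.946202
d₂ = d₁ − σ√T = 1.946202 − 0.785894 = 1.160309
N(d₁) = 0.974185,  N(d₂) = 0.877038,  e^(−rT) = 0.725659
E₀ = V₀·N(d₁) − D·e^(−rT)·N(d₂)
   = 477.5132·0.974185 − 194.1387·0.725659·0.877038 = 341.630167
B₀ = V₀ − E₀ = 477.5132 − 341.630167 = 135.883033
e^(−λT) = (B₀·e^(rT)/D − 0.5)/(1 − 0.5) = (135.8830·1.378057/194.1387 − 0.5)/0.5 = 0.92907970
λ = −ln(0.92907970)/7.1261 = 0.010323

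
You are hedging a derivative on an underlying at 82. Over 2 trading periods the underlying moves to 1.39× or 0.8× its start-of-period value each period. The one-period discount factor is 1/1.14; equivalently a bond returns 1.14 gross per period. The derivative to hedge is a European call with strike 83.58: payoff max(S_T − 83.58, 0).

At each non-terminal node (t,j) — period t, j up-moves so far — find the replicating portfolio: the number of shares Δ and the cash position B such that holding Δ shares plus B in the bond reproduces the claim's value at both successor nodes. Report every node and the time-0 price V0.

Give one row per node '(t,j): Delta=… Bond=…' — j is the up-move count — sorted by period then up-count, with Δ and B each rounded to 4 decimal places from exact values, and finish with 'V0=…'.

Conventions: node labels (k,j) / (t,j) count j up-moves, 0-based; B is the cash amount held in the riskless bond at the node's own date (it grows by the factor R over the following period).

No-arbitrage ⇒ martingale measure with p* = (R−d)/(u−d) = 0.5763.
Payoffs at expiry: V(2,0)=0.0000, V(2,1)=7.6040, V(2,2)=74.8522
Node (1,0) S=65.6000: V=(p*·7.6040+(1−p*)·0.0000)/1.14=3.8438; Δ=(7.6040−0.0000)/(91.1840−52.4800)=0.1965; B=V−Δ·S=-9.0443
Node (1,1) S=113.9800: V=(p*·74.8522+(1−p*)·7.6040)/1.14=40.6642; Δ=(74.8522−7.6040)/(158.4322−91.1840)=1.0000; B=V−Δ·S=-73.3158
Node (0,0) S=82.0000: V=(p*·40.6642+(1−p*)·3.8438)/1.14=21.9845; Δ=(40.6642−3.8438)/(113.9800−65.6000)=0.7611; B=V−Δ·S=-40.4229
As a check, the time-0 holding Δ(0,0)·S0 + B(0,0) comes to 21.9845 — exactly V0.

(0,0): Delta=0.7611 Bond=-40.4229
(1,0): Delta=0.1965 Bond=-9.0443
(1,1): Delta=1.0000 Bond=-73.3158
V0=21.9845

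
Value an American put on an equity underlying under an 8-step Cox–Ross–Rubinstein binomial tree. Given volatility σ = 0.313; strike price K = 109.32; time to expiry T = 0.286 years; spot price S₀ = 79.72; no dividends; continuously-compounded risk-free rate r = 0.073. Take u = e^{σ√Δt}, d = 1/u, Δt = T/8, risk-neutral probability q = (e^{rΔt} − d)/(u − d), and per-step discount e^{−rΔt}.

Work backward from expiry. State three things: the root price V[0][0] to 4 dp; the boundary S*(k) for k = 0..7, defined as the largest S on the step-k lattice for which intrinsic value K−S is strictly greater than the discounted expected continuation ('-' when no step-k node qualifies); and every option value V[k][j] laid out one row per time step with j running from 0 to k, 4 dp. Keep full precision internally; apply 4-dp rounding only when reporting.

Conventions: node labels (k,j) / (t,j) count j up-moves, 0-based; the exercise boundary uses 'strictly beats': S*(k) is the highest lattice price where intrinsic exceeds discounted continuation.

Δt=0.03575  u=1.06097  d=0.94254  q=0.50727  discount=0.99739
step 8 (expiry): payoffs max(K−S,0) = 59.6663 53.4273 46.4043 38.4988 29.6000 19.5831 8.3075 0.0000 0.0000
step 7: (k=7,j=0): S=52.6809, K−S=56.6391, hold=56.3541 ⇒ V=56.6391 exercise | (k=7,j=1): S=59.3004, K−S=50.0196, hold=49.7347 ⇒ V=50.0196 exercise | (k=7,j=2): S=66.7515, K−S=42.5685, hold=42.2835 ⇒ V=42.5685 exercise | (k=7,j=3): S=75.1390, K−S=34.1810, hold=33.8961 ⇒ V=34.1810 exercise | (k=7,j=4): S=84.5803, K−S=24.7397, hold=24.4548 ⇒ V=24.7397 exercise | (k=7,j=5): S=95.2080, K−S=14.1120, hold=13.8271 ⇒ V=14.1120 exercise | (k=7,j=6): S=107.1710, K−S=2.1490, hold=4.0826 ⇒ V=4.0826 continue | (k=7,j=7): S=120.6372, K−S=0.0000, hold=0.0000 ⇒ V=0.0000 continue  boundary S*=95.2080
step 6: (k=6,j=0): S=55.8927, K−S=53.4273, hold=53.1423 ⇒ V=53.4273 exercise | (k=6,j=1): S=62.9157, K−S=46.4043, hold=46.1193 ⇒ V=46.4043 exercise | (k=6,j=2): S=70.8212, K−S=38.4988, hold=38.2139 ⇒ V=38.4988 exercise | (k=6,j=3): S=79.7200, K−S=29.6000, hold=29.3151 ⇒ V=29.6000 exercise | (k=6,j=4): S=89.7369, K−S=19.5831, hold=19.2981 ⇒ V=19.5831 exercise | (k=6,j=5): S=101.0125, K−S=8.3075, hold=9.0009 ⇒ V=9.0009 continue | (k=6,j=6): S=113.7049, K−S=0.0000, hold=2.0064 ⇒ V=2.0064 continue  boundary S*=89.7369
step 5: (k=5,j=0): S=59.3004, K−S=50.0196, hold=49.7347 ⇒ V=50.0196 exercise | (k=5,j=1): S=66.7515, K−S=42.5685, hold=42.2835 ⇒ V=42.5685 exercise | (k=5,j=2): S=75.1390, K−S=34.1810, hold=33.8961 ⇒ V=34.1810 exercise | (k=5,j=3): S=84.5803, K−S=24.7397, hold=24.4548 ⇒ V=24.7397 exercise | (k=5,j=4): S=95.2080, K−S=14.1120, hold=14.1779 ⇒ V=14.1779 continue | (k=5,j=5): S=107.1710, K−S=2.1490, hold=5.4385 ⇒ V=5.4385 continue  boundary S*=84.5803
step 4: (k=4,j=0): S=62.9157, K−S=46.4043, hold=46.1193 ⇒ V=46.4043 exercise | (k=4,j=1): S=70.8212, K−S=38.4988, hold=38.2139 ⇒ V=38.4988 exercise | (k=4,j=2): S=79.7200, K−S=29.6000, hold=29.3151 ⇒ V=29.6000 exercise | (k=4,j=3): S=89.7369, K−S=19.5831, hold=19.3315 ⇒ V=19.5831 exercise | (k=4,j=4): S=101.0125, K−S=8.3075, hold=9.7193 ⇒ V=9.7193 continue  boundary S*=89.7369
step 3: (k=3,j=0): S=66.7515, K−S=42.5685, hold=42.2835 ⇒ V=42.5685 exercise | (k=3,j=1): S=75.1390, K−S=34.1810, hold=33.8961 ⇒ V=34.1810 exercise | (k=3,j=2): S=84.5803, K−S=24.7397, hold=24.4548 ⇒ V=24.7397 exercise | (k=3,j=3): S=95.2080, K−S=14.1120, hold=14.5414 ⇒ V=14.5414 continue  boundary S*=84.5803
step 2: (k=2,j=0): S=70.8212, K−S=38.4988, hold=38.2139 ⇒ V=38.4988 exercise | (k=2,j=1): S=79.7200, K−S=29.6000, hold=29.3151 ⇒ V=29.6000 exercise | (k=2,j=2): S=89.7369, K−S=19.5831, hold=19.5154 ⇒ V=19.5831 exercise  boundary S*=89.7369
step 1: (k=1,j=0): S=75.1390, K−S=34.1810, hold=33.8961 ⇒ V=34.1810 exercise | (k=1,j=1): S=84.5803, K−S=24.7397, hold=24.4548 ⇒ V=24.7397 exercise  boundary S*=84.5803
step 0: (k=0,j=0): S=79.7200, K−S=29.6000, hold=29.3151 ⇒ V=29.6000 exercise  boundary S*=79.7200

price = 29.6000
boundary = 79.7200 84.5803 89.7369 84.5803 89.7369 84.5803 89.7369 95.2080
tree:
29.6000
34.1810 24.7397
38.4988 29.6000 19.5831
42.5685 34.1810 24.7397 14.5414
46.4043 38.4988 29.6000 19.5831 9.7193
50.0196 42.5685 34.1810 24.7397 14.1779 5.4385
53.4273 46.4043 38.4988 29.6000 19.5831 9.0009 2.0064
56.6391 50.0196 42.5685 34.1810 24.7397 14.1120 4.0826 0.0000
59.6663 53.4273 46.4043 38.4988 29.6000 19.5831 8.3075 0.0000 0.0000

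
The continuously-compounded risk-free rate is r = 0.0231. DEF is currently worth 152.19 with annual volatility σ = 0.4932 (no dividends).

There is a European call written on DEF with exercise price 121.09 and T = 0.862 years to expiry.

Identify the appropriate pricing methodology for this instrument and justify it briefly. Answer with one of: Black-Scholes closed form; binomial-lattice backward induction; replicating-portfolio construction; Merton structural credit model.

framework: Black-Scholes closed form

Key observation: a European claim on DEF (strike 121.09) — a lognormal (GBM) underlying with constant rate and volatility — has an exact closed-form value; no lattice or capital structure is involved.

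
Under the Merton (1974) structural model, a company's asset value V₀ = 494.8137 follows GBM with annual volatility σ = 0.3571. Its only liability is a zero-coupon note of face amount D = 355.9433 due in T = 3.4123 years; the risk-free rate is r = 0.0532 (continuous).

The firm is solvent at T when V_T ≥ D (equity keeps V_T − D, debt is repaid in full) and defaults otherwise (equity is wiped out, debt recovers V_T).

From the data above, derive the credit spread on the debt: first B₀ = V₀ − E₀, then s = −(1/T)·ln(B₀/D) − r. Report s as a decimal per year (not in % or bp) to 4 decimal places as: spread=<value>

Work the structural quantities from V₀ = 494.8137 against face 355.9433:
d₁ = [ln(V₀/D) + (r + σ²/2)T] / (σ√T)
   = [ln(494.8137/355.9433) + (0.0532 + 0.5·0.3571²)·3.4123] / (0.3571·√3.4123)
   = [0.329410 + 0.399103] / 0.659650 = 1.104394
d₂ = d₁ − σ√T = 1.104394 − 0.659650 = 0.444744
N(d₁) = 0.865289,  N(d₂) = 0.671748,  e^(−rT) = 0.833990
E₀ = V₀·N(d₁) − D·e^(−rT)·N(d₂)
   = 494.8137·0.865289 − 355.9433·0.833990·0.671748 = 228.746469
B₀ = V₀ − E₀ = 494.8137 − 228.746469 = 266.067231
spread = −(1/T)·ln(B₀/D) − r = −(1/3.4123)·ln(266.067231/355.9433) − 0.0532 = 0.03208629

spread=0.0321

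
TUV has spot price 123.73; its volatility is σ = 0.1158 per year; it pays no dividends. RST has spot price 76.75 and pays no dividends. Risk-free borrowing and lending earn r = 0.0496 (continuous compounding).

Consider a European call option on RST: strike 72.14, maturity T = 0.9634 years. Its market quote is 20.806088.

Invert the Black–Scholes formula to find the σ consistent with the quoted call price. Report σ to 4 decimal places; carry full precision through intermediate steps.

sigma = 0.5882

At σ = 0.5882 the Black–Scholes value reproduces the quote:
σ√T = 0.5882·√0.9634 = 0.577336
d₁ = (ln(S/K) + (r+σ²/2)T) / (σ√T) = (ln(76.75/72.14) + (0.0496+0.5882²/2)·0.9634) / 0.577336 = (0.061945 + 0.214443) / 0.577336 = 0.478729
d₂ = d₁ − σ√T = 0.478729 − 0.577336 = -0.098606
e^{−rT} = 0.953339
N(d₁) = 0.683934,  N(d₂) = 0.460725
V = S·N(d₁) − K·e^{−rT}·N(d₂) = 52.491968 − 31.685880 = 20.806088 (matching the quote); vega is positive throughout, so no other σ reproduces this price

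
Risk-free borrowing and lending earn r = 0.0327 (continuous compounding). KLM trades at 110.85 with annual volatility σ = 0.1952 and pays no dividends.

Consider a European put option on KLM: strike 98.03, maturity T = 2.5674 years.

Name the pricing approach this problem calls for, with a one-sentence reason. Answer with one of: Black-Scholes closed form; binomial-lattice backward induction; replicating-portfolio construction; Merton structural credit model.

Key observation: the strike-98.03 put on KLM is European-exercise on a continuously-modelled lognormal underlying, so its value is a single closed-form evaluation.

framework: Black-Scholes closed form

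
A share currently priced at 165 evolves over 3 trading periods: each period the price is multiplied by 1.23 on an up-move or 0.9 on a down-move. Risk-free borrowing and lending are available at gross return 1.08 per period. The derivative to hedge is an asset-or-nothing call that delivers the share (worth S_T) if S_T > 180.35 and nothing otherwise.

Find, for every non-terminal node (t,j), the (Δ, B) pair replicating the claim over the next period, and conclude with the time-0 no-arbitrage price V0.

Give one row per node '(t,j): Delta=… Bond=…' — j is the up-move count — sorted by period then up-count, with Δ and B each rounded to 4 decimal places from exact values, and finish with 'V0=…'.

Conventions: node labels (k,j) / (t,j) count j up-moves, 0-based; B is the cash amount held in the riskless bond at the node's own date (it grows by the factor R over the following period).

Under the risk-neutral measure, an up-move has probability p* = (R−d)/(u−d) = 0.5455 and values discount at R = 1.08.
Expiry values: V(3,0)=0.0000, V(3,1)=0.0000, V(3,2)=224.6656, V(3,3)=307.0431
  t=2,j=0: stock 133.6500 → up 164.3895 (V=0.0000), down 120.2850 (V=0.0000). Price 0.0000; hedge Δ=0.0000, bond B=0.0000.
  t=2,j=1: stock 182.6550 → up 224.6656 (V=224.6656), down 164.3895 (V=0.0000). Price 113.4675; hedge Δ=3.7273, bond B=-567.3375.
  t=2,j=2: stock 249.6285 → up 307.0431 (V=307.0431), down 224.6656 (V=224.6656). Price 249.6285; hedge Δ=1.0000, bond B=0.0000.
  t=1,j=0: stock 148.5000 → up 182.6550 (V=113.4675), down 133.6500 (V=0.0000). Price 57.3068; hedge Δ=2.3154, bond B=-286.5341.
  t=1,j=1: stock 202.9500 → up 249.6285 (V=249.6285), down 182.6550 (V=113.4675). Price 173.8307; hedge Δ=2.0331, bond B=-238.7784.
  t=0,j=0: stock 165.0000 → up 202.9500 (V=173.8307), down 148.5000 (V=57.3068). Price 111.9123; hedge Δ=2.1400, bond B=-241.1903.
Sanity check at the root: Δ(0,0)·S0 + B(0,0) reproduces V0 = 111.9123.

(0,0): Delta=2.1400 Bond=-241.1903
(1,0): Delta=2.3154 Bond=-286.5341
(1,1): Delta=2.0331 Bond=-238.7784
(2,0): Delta=0.0000 Bond=0.0000
(2,1): Delta=3.7273 Bond=-567.3375
(2,2): Delta=1.0000 Bond=0.0000
V0=111.9123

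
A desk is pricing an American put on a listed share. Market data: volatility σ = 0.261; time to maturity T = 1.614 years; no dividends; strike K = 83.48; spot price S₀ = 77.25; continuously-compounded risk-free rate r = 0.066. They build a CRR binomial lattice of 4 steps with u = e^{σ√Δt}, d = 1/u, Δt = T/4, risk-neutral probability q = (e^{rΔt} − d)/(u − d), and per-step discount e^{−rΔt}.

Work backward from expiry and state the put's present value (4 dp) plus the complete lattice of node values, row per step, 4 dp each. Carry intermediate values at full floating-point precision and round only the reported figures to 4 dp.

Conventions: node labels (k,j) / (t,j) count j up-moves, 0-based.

price = 10.6776
tree:
10.6776
18.0320 4.9384
28.0310 9.5500 1.2517
36.5023 18.0320 2.7925 0.0000
43.6794 28.0310 6.2300 0.0000 0.0000

params: Δt=0.40350 u=1.18033 d=0.84722 q=0.53967 e^(-rΔt)=0.97372
t_4 payoffs: 43.6794 28.0310 6.2300 0.0000 0.0000
k=3: node(3,0) S=46.9777 payoff=36.5023 vs cont=34.3085 → 36.5023 [stop]  node(3,1) S=65.4480 payoff=18.0320 vs cont=15.8382 → 18.0320 [stop]  node(3,2) S=91.1803 payoff=0.0000 vs cont=2.7925 → 2.7925 [wait]  node(3,3) S=127.0298 payoff=0.0000 vs cont=0.0000 → 0.0000 [wait]
k=2: node(2,0) S=55.4490 payoff=28.0310 vs cont=25.8372 → 28.0310 [stop]  node(2,1) S=77.2500 payoff=6.2300 vs cont=9.5500 → 9.5500 [wait]  node(2,2) S=107.6225 payoff=0.0000 vs cont=1.2517 → 1.2517 [wait]
k=1: node(1,0) S=65.4480 payoff=18.0320 vs cont=17.5828 → 18.0320 [stop]  node(1,1) S=91.1803 payoff=0.0000 vs cont=4.9384 → 4.9384 [wait]
k=0: node(0,0) S=77.2500 payoff=6.2300 vs cont=10.6776 → 10.6776 [wait]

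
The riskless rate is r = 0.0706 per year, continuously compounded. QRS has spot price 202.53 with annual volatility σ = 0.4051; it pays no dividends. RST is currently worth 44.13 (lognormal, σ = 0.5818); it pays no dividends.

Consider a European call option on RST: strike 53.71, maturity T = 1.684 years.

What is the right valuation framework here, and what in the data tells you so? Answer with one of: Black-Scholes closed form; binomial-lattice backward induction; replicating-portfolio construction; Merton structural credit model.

framework: Black-Scholes closed form

Key observation: a European claim on RST (strike 53.71) — a lognormal (GBM) underlying with constant rate and volatility — has an exact closed-form value; no lattice or capital structure is involved.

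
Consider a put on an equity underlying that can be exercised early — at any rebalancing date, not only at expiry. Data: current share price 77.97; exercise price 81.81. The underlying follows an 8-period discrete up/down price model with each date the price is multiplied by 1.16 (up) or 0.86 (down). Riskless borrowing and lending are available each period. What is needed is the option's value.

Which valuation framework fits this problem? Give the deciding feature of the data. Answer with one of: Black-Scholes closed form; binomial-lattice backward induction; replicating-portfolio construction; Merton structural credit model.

Key observation: an American put (K = 81.81, S₀ = 77.97) on a 8-date tree has no closed form — the optimal stopping decision is embedded and must be resolved recursively from expiry.

framework: binomial-lattice backward induction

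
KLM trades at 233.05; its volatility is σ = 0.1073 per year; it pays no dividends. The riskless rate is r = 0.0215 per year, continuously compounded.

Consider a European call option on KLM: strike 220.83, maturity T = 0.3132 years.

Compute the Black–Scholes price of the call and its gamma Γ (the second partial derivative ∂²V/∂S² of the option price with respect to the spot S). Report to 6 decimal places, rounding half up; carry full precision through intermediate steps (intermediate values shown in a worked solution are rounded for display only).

price = 14.813501
Γ = 0.016615

σ√T = 0.1073·√0.3132 = 0.060050
d₁ = (ln(S/K) + (r+σ²/2)T) / (σ√T) = (ln(233.05/220.83) + (0.0215+0.1073²/2)·0.3132) / 0.060050 = (0.053860 + 0.008537) / 0.060050 = 1.039084
d₂ = d₁ − σ√T = 1.039084 − 0.060050 = 0.979034
e^{−rT} = 0.993289
N(d₁) = 0.850617,  N(d₂) = 0.836218
Call price V = S·N(d₁) − K·e^{−rT}·N(d₂) = 198.236314 − 183.422813 = 14.813501
φ(d₁) = (1/√(2π))·e^{−d₁²/2} = 0.232518
Γ = φ(d₁) / (S·σ·√T) = 0.016615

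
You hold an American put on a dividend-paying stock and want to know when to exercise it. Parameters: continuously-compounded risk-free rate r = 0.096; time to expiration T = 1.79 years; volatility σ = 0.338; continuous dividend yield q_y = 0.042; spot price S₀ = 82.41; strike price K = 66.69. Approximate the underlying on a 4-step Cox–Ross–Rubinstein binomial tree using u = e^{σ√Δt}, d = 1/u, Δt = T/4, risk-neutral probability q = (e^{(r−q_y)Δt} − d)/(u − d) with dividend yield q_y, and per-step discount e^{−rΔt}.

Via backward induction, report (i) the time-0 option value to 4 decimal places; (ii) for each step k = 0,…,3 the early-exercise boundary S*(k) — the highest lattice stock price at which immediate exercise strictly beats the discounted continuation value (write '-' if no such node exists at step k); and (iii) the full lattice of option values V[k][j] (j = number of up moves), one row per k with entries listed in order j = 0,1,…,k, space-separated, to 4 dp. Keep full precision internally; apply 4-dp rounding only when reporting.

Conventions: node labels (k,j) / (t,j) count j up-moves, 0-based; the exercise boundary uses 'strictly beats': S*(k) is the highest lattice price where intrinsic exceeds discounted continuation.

price = 5.0520
boundary = - - - 41.8205
tree:
5.0520
8.9166 1.5920
15.2464 3.3062 0.0000
24.8695 6.8661 0.0000 0.0000
33.3326 14.2592 0.0000 0.0000 0.0000

params: Δt=0.44750 u=1.25371 d=0.79763 q=0.49734 e^(-rΔt)=0.95795
t_4 payoffs: 33.3326 14.2592 0.0000 0.0000 0.0000
t_3: node(3,0) S=41.8205 payoff=24.8695 vs cont=22.8438 → 24.8695 [stop]  node(3,1) S=65.7329 payoff=0.9571 vs cont=6.8661 → 6.8661 [wait]  node(3,2) S=103.3182 payoff=0.0000 vs cont=0.0000 → 0.0000 [wait]  node(3,3) S=162.3942 payoff=0.0000 vs cont=0.0000 → 0.0000 [wait]  ⇒ S*(3)=41.8205
t_2: node(2,0) S=52.4308 payoff=14.2592 vs cont=15.2464 → 15.2464 [wait]  node(2,1) S=82.4100 payoff=0.0000 vs cont=3.3062 → 3.3062 [wait]  node(2,2) S=129.5310 payoff=0.0000 vs cont=0.0000 → 0.0000 [wait]  ⇒ S*(2)=-
t_1: node(1,0) S=65.7329 payoff=0.9571 vs cont=8.9166 → 8.9166 [wait]  node(1,1) S=103.3182 payoff=0.0000 vs cont=1.5920 → 1.5920 [wait]  ⇒ S*(1)=-
t_0: node(0,0) S=82.4100 payoff=0.0000 vs cont=5.0520 → 5.0520 [wait]  ⇒ S*(0)=-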